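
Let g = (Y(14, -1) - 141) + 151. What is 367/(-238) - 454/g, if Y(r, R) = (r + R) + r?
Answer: -121631/8806 ≈ -13.812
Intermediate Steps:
Y(r, R) = R + 2*r (Y(r, R) = (R + r) + r = R + 2*r)
g = 37 (g = ((-1 + 2*14) - 141) + 151 = ((-1 + 28) - 141) + 151 = (27 - 141) + 151 = -114 + 151 = 37)
367/(-238) - 454/g = 367/(-238) - 454/37 = 367*(-1/238) - 454*1/37 = -367/238 - 454/37 = -121631/8806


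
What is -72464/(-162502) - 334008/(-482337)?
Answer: 4957168688/4354484843 ≈ 1.1384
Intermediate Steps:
-72464/(-162502) - 334008/(-482337) = -72464*(-1/162502) - 334008*(-1/482337) = 36232/81251 + 37112/53593 = 4957168688/4354484843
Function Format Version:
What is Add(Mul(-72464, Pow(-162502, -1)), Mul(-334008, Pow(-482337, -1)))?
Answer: Rational(4957168688, 4354484843) ≈ 1.1384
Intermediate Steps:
Add(Mul(-72464, Pow(-162502, -1)), Mul(-334008, Pow(-482337, -1))) = Add(Mul(-72464, Rational(-1, 162502)), Mul(-334008, Rational(-1, 482337))) = Add(Rational(36232, 81251), Rational(37112, 53593)) = Rational(4957168688, 4354484843)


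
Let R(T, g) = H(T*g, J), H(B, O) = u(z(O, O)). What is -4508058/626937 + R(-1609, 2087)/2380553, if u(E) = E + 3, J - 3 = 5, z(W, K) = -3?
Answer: -1502686/208979 ≈ -7.1906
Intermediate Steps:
J = 8 (J = 3 + 5 = 8)
u(E) = 3 + E
H(B, O) = 0 (H(B, O) = 3 - 3 = 0)
R(T, g) = 0
-4508058/626937 + R(-1609, 2087)/2380553 = -4508058/626937 + 0/2380553 = -4508058*1/626937 + 0*(1/2380553) = -1502686/208979 + 0 = -1502686/208979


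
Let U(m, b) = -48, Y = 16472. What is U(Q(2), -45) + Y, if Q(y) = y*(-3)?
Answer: 16424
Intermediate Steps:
Q(y) = -3*y
U(Q(2), -45) + Y = -48 + 16472 = 16424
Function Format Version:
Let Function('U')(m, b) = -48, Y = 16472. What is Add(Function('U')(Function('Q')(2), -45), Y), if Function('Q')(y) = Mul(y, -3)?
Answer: 16424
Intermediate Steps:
Function('Q')(y) = Mul(-3, y)
Add(Function('U')(Function('Q')(2), -45), Y) = Add(-48, 16472) = 16424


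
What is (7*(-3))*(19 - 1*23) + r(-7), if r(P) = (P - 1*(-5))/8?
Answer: 335/4 ≈ 83.750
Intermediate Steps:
r(P) = 5/8 + P/8 (r(P) = (P + 5)*(1/8) = (5 + P)*(1/8) = 5/8 + P/8)
(7*(-3))*(19 - 1*23) + r(-7) = (7*(-3))*(19 - 1*23) + (5/8 + (1/8)*(-7)) = -21*(19 - 23) + (5/8 - 7/8) = -21*(-4) - 1/4 = 84 - 1/4 = 335/4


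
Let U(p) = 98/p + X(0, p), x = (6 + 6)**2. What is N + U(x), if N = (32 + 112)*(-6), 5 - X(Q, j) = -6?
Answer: -61367/72 ≈ -852.32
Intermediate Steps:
x = 144 (x = 12**2 = 144)
X(Q, j) = 11 (X(Q, j) = 5 - 1*(-6) = 5 + 6 = 11)
N = -864 (N = 144*(-6) = -864)
U(p) = 11 + 98/p (U(p) = 98/p + 11 = 11 + 98/p)
N + U(x) = -864 + (11 + 98/144) = -864 + (11 + 98*(1/144)) = -864 + (11 + 49/72) = -864 + 841/72 = -61367/72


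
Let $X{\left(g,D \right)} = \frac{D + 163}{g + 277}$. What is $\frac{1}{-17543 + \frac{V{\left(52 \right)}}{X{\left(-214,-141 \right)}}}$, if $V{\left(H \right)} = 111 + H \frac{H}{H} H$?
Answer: $- \frac{22}{208601} \approx -0.00010546$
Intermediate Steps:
$X{\left(g,D \right)} = \frac{163 + D}{277 + g}$
$V{\left(H \right)} = 111 + H^{2}$ ($V{\left(H \right)} = 111 + H 1 H = 111 + H H = 111 + H^{2}$)
$\frac{1}{-17543 + \frac{V{\left(52 \right)}}{X{\left(-214,-141 \right)}}} = \frac{1}{-17543 + \frac{111 + 52^{2}}{\frac{1}{277 - 214} \left(163 - 141\right)}} = \frac{1}{-17543 + \frac{111 + 2704}{\frac{1}{63} \cdot 22}} = \frac{1}{-17543 + \frac{2815}{\frac{1}{63} \cdot 22}} = \frac{1}{-17543 + \frac{2815}{\frac{22}{63}}} = \frac{1}{-17543 + 2815 \cdot \frac{63}{22}} = \frac{1}{-17543 + \frac{177345}{22}} = \frac{1}{- \frac{208601}{22}} = - \frac{22}{208601}$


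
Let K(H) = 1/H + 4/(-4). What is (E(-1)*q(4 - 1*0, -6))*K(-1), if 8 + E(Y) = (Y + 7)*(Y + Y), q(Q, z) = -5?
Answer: -200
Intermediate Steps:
E(Y) = -8 + 2*Y*(7 + Y) (E(Y) = -8 + (Y + 7)*(Y + Y) = -8 + (7 + Y)*(2*Y) = -8 + 2*Y*(7 + Y))
K(H) = -1 + 1/H (K(H) = 1/H + 4*(-¼) = 1/H - 1 = -1 + 1/H)
(E(-1)*q(4 - 1*0, -6))*K(-1) = ((-8 + 2*(-1)² + 14*(-1))*(-5))*((1 - 1*(-1))/(-1)) = ((-8 + 2*1 - 14)*(-5))*(-(1 + 1)) = ((-8 + 2 - 14)*(-5))*(-1*2) = -20*(-5)*(-2) = 100*(-2) = -200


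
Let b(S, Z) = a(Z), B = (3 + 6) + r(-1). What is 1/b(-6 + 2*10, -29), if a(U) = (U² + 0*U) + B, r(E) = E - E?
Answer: 1/850 ≈ 0.0011765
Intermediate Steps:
r(E) = 0
B = 9 (B = (3 + 6) + 0 = 9 + 0 = 9)
a(U) = 9 + U² (a(U) = (U² + 0*U) + 9 = (U² + 0) + 9 = U² + 9 = 9 + U²)
b(S, Z) = 9 + Z²
1/b(-6 + 2*10, -29) = 1/(9 + (-29)²) = 1/(9 + 841) = 1/850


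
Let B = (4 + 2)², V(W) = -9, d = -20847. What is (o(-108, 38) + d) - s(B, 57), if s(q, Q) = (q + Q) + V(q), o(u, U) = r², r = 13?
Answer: -20762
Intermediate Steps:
o(u, U) = 169 (o(u, U) = 13² = 169)
B = 36 (B = 6² = 36)
s(q, Q) = -9 + Q + q (s(q, Q) = (q + Q) - 9 = (Q + q) - 9 = -9 + Q + q)
(o(-108, 38) + d) - s(B, 57) = (169 - 20847) - (-9 + 57 + 36) = -20678 - 1*84 = -20678 - 84 = -20762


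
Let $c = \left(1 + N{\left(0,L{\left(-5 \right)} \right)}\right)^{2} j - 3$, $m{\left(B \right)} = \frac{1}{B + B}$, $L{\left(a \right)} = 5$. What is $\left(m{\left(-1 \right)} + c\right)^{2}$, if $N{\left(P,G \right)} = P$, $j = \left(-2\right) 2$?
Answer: $\frac{225}{4} \approx 56.25$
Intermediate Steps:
$j = -4$
$m{\left(B \right)} = \frac{1}{2 B}$
$c = -7$ ($c = \left(1 + 0\right)^{2} \left(-4\right) - 3 = 1^{2} \left(-4\right) - 3 = 1 \left(-4\right) - 3 = -4 - 3 = -7$)
$\left(m{\left(-1 \right)} + c\right)^{2} = \left(\frac{1}{2 \left(-1\right)} - 7\right)^{2} = \left(\frac{1}{2} \left(-1\right) - 7\right)^{2} = \left(- \frac{1}{2} - 7\right)^{2} = \left(- \frac{15}{2}\right)^{2} = \frac{225}{4}$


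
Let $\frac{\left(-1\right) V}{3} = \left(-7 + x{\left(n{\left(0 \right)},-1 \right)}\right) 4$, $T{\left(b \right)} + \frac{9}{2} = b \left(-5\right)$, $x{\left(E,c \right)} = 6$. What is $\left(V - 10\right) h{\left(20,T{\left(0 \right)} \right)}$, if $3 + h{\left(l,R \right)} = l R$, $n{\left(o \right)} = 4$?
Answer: $-186$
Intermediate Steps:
$T{\left(b \right)} = - \frac{9}{2} - 5 b$ ($T{\left(b \right)} = - \frac{9}{2} + b \left(-5\right) = - \frac{9}{2} - 5 b$)
$V = 12$ ($V = - 3 \left(-7 + 6\right) 4 = - 3 \left(\left(-1\right) 4\right) = \left(-3\right) \left(-4\right) = 12$)
$h{\left(l,R \right)} = -3 + R l$ ($h{\left(l,R \right)} = -3 + l R = -3 + R l$)
$\left(V - 10\right) h{\left(20,T{\left(0 \right)} \right)} = \left(12 - 10\right) \left(-3 + \left(- \frac{9}{2} - 0\right) 20\right) = 2 \left(-3 + \left(- \frac{9}{2} + 0\right) 20\right) = 2 \left(-3 - 90\right) = 2 \left(-93\right) = -186$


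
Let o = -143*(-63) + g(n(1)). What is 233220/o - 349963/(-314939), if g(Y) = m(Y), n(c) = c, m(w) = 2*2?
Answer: 76604290099/2838545207 ≈ 26.987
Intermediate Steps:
m(w) = 4
g(Y) = 4
o = 9013 (o = -143*(-63) + 4 = 9009 + 4 = 9013)
233220/o - 349963/(-314939) = 233220/9013 - 349963/(-314939) = 233220*(1/9013) - 349963*(-1/314939) = 233220/9013 + 349963/314939 = 76604290099/2838545207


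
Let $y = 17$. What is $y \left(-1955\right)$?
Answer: $-33235$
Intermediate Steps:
$y \left(-1955\right) = 17 \left(-1955\right) = -33235$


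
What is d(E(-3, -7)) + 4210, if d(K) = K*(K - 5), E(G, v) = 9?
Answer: 4246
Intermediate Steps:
d(K) = K*(-5 + K)
d(E(-3, -7)) + 4210 = 9*(-5 + 9) + 4210 = 9*4 + 4210 = 36 + 4210 = 4246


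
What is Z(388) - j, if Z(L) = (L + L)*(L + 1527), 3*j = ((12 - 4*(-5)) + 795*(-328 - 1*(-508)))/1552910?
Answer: 3461529493034/2329365 ≈ 1.4860e+6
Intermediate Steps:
j = 71566/2329365 (j = (((12 - 4*(-5)) + 795*(-328 - 1*(-508)))/1552910)/3 = (((12 + 20) + 795*(-328 + 508))*(1/1552910))/3 = ((32 + 795*180)*(1/1552910))/3 = ((32 + 143100)*(1/1552910))/3 = (143132*(1/1552910))/3 = (⅓)*(71566/776455) = 71566/2329365 ≈ 0.030723)
Z(L) = 2*L*(1527 + L) (Z(L) = (2*L)*(1527 + L) = 2*L*(1527 + L))
Z(388) - j = 2*388*(1527 + 388) - 1*71566/2329365 = 2*388*1915 - 71566/2329365 = 1486040 - 71566/2329365 = 3461529493034/2329365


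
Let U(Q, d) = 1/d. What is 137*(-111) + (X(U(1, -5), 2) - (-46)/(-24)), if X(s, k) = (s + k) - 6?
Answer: -912787/60 ≈ -15213.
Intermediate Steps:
X(s, k) = -6 + k + s (X(s, k) = (k + s) - 6 = -6 + k + s)
137*(-111) + (X(U(1, -5), 2) - (-46)/(-24)) = 137*(-111) + ((-6 + 2 + 1/(-5)) - (-46)/(-24)) = -15207 + ((-6 + 2 - 1/5) - (-46)*(-1)/24) = -15207 + (-21/5 - 1*23/12) = -15207 + (-21/5 - 23/12) = -15207 - 367/60 = -912787/60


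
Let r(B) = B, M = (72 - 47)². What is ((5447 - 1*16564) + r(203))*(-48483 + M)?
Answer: 522322212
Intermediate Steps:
M = 625 (M = 25² = 625)
((5447 - 1*16564) + r(203))*(-48483 + M) = ((5447 - 1*16564) + 203)*(-48483 + 625) = ((5447 - 16564) + 203)*(-47858) = (-11117 + 203)*(-47858) = -10914*(-47858) = 522322212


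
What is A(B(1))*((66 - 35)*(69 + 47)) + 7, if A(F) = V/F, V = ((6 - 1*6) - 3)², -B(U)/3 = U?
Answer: -10781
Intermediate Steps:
B(U) = -3*U
V = 9 (V = ((6 - 6) - 3)² = (0 - 3)² = (-3)² = 9)
A(F) = 9/F
A(B(1))*((66 - 35)*(69 + 47)) + 7 = (9/((-3*1)))*((66 - 35)*(69 + 47)) + 7 = (9/(-3))*(31*116) + 7 = (9*(-⅓))*3596 + 7 = -3*3596 + 7 = -10788 + 7 = -10781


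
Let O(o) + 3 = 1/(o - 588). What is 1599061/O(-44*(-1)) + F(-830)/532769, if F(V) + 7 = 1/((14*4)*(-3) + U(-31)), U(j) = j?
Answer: -92226548145705106/173132343623 ≈ -5.3269e+5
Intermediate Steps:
O(o) = -3 + 1/(-588 + o) (O(o) = -3 + 1/(o - 588) = -3 + 1/(-588 + o))
F(V) = -1394/199 (F(V) = -7 + 1/((14*4)*(-3) - 31) = -7 + 1/(56*(-3) - 31) = -7 + 1/(-168 - 31) = -7 + 1/(-199) = -7 - 1/199 = -1394/199)
1599061/O(-44*(-1)) + F(-830)/532769 = 1599061/(((1765 - (-132)*(-1))/(-588 - 44*(-1)))) - 1394/199/532769 = 1599061/(((1765 - 3*44)/(-588 + 44))) - 1394/199*1/532769 = 1599061/(((1765 - 132)/(-544))) - 1394/106021031 = 1599061/((-1/544*1633)) - 1394/106021031 = 1599061/(-1633/544) - 1394/106021031 = 1599061*(-544/1633) - 1394/106021031 = -869889184/1633 - 1394/106021031 = -92226548145705106/173132343623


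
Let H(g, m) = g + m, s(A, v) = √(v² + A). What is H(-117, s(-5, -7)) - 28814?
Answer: -28931 + 2*√11 ≈ -28924.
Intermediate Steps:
s(A, v) = √(A + v²)
H(-117, s(-5, -7)) - 28814 = (-117 + √(-5 + (-7)²)) - 28814 = (-117 + √(-5 + 49)) - 28814 = (-117 + √44) - 28814 = (-117 + 2*√11) - 28814 = -28931 + 2*√11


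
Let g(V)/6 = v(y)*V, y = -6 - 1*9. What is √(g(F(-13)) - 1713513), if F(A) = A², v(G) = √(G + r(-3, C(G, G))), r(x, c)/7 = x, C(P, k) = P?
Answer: √(-1713513 + 6084*I) ≈ 2.324 + 1309.0*I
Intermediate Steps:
r(x, c) = 7*x
y = -15 (y = -6 - 9 = -15)
v(G) = √(-21 + G) (v(G) = √(G + 7*(-3)) = √(G - 21) = √(-21 + G))
g(V) = 36*I*V (g(V) = 6*(√(-21 - 15)*V) = 6*(√(-36)*V) = 6*((6*I)*V) = 6*(6*I*V) = 36*I*V)
√(g(F(-13)) - 1713513) = √(36*I*(-13)² - 1713513) = √(36*I*169 - 1713513) = √(6084*I - 1713513) = √(-1713513 + 6084*I)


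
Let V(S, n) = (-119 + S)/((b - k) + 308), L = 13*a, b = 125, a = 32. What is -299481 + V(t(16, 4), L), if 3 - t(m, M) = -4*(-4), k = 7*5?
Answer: -59596785/199 ≈ -2.9948e+5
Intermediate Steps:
k = 35
t(m, M) = -13 (t(m, M) = 3 - (-4)*(-4) = 3 - 1*16 = 3 - 16 = -13)
L = 416 (L = 13*32 = 416)
V(S, n) = -119/398 + S/398 (V(S, n) = (-119 + S)/((125 - 1*35) + 308) = (-119 + S)/((125 - 35) + 308) = (-119 + S)/(90 + 308) = (-119 + S)/398 = (-119 + S)*(1/398) = -119/398 + S/398)
-299481 + V(t(16, 4), L) = -299481 + (-119/398 + (1/398)*(-13)) = -299481 + (-119/398 - 13/398) = -299481 - 66/199 = -59596785/199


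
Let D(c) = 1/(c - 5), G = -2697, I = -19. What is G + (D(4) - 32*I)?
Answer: -2090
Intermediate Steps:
D(c) = 1/(-5 + c)
G + (D(4) - 32*I) = -2697 + (1/(-5 + 4) - 32*(-19)) = -2697 + (1/(-1) + 608) = -2697 + (-1 + 608) = -2697 + 607 = -2090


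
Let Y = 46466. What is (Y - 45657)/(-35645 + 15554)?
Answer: -809/20091 ≈ -0.040267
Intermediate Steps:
(Y - 45657)/(-35645 + 15554) = (46466 - 45657)/(-35645 + 15554) = 809/(-20091) = 809*(-1/20091) = -809/20091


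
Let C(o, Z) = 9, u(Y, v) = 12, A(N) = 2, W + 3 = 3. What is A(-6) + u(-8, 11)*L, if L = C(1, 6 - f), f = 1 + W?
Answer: 110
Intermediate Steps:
W = 0 (W = -3 + 3 = 0)
f = 1 (f = 1 + 0 = 1)
L = 9
A(-6) + u(-8, 11)*L = 2 + 12*9 = 2 + 108 = 110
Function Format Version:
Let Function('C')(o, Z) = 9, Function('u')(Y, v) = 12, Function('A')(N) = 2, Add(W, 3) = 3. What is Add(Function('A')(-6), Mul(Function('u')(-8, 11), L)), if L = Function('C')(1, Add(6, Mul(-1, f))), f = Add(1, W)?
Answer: 110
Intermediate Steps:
W = 0 (W = Add(-3, 3) = 0)
f = 1 (f = Add(1, 0) = 1)
L = 9
Add(Function('A')(-6), Mul(Function('u')(-8, 11), L)) = Add(2, Mul(12, 9)) = Add(2, 108) = 110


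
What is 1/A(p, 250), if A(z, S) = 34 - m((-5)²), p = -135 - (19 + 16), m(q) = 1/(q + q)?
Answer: 50/1699 ≈ 0.029429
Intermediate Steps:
m(q) = 1/(2*q)
p = -170 (p = -135 - 1*35 = -135 - 35 = -170)
A(z, S) = 1699/50 (A(z, S) = 34 - 1/(2*((-5)²)) = 34 - 1/(2*25) = 34 - 1*1/50 = 34 - 1/50 = 1699/50)
1/A(p, 250) = 1/(1699/50) = 50/1699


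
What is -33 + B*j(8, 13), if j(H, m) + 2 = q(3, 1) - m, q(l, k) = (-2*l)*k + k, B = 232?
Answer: -4673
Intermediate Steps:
q(l, k) = k - 2*k*l (q(l, k) = -2*k*l + k = k - 2*k*l)
j(H, m) = -7 - m (j(H, m) = -2 + (1*(1 - 2*3) - m) = -2 + (1*(1 - 6) - m) = -2 + (1*(-5) - m) = -2 + (-5 - m) = -7 - m)
-33 + B*j(8, 13) = -33 + 232*(-7 - 1*13) = -33 + 232*(-7 - 13) = -33 + 232*(-20) = -33 - 4640 = -4673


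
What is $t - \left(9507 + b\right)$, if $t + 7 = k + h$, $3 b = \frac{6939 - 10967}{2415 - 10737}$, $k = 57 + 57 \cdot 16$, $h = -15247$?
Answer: $- \frac{15631450}{657} \approx -23792.0$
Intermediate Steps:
$k = 969$ ($k = 57 + 912 = 969$)
$b = \frac{106}{657}$ ($b = \frac{\left(6939 - 10967\right) \frac{1}{2415 - 10737}}{3} = \frac{\left(-4028\right) \frac{1}{-8322}}{3} = \frac{\left(-4028\right) \left(- \frac{1}{8322}\right)}{3} = \frac{1}{3} \cdot \frac{106}{219} = \frac{106}{657} \approx 0.16134$)
$t = -14285$ ($t = -7 + \left(969 - 15247\right) = -7 - 14278 = -14285$)
$t - \left(9507 + b\right) = -14285 - \frac{6246205}{657} = - \frac{15631450}{657}$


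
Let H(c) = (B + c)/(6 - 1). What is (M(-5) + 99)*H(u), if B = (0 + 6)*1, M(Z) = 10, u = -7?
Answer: -109/5 ≈ -21.800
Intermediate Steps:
B = 6 (B = 6*1 = 6)
H(c) = 6/5 + c/5 (H(c) = (6 + c)/(6 - 1) = (6 + c)/5 = (6 + c)*(⅕) = 6/5 + c/5)
(M(-5) + 99)*H(u) = (10 + 99)*(6/5 + (⅕)*(-7)) = 109*(6/5 - 7/5) = 109*(-⅕) = -109/5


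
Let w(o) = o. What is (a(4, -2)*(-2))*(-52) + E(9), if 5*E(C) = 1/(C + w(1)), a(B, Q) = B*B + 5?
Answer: 109201/50 ≈ 2184.0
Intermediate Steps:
a(B, Q) = 5 + B**2 (a(B, Q) = B**2 + 5 = 5 + B**2)
E(C) = 1/(5*(1 + C)) (E(C) = 1/(5*(C + 1)) = 1/(5*(1 + C)))
(a(4, -2)*(-2))*(-52) + E(9) = ((5 + 4**2)*(-2))*(-52) + 1/(5*(1 + 9)) = ((5 + 16)*(-2))*(-52) + (1/5)/10 = (21*(-2))*(-52) + (1/5)*(1/10) = -42*(-52) + 1/50 = 2184 + 1/50 = 109201/50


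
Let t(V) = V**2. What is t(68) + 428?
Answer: 5052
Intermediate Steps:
t(68) + 428 = 68**2 + 428 = 4624 + 428 = 5052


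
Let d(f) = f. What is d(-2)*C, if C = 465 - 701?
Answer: 472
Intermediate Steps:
C = -236
d(-2)*C = -2*(-236) = 472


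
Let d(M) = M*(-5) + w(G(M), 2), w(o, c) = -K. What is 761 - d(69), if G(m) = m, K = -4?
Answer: 1102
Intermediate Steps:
w(o, c) = 4 (w(o, c) = -1*(-4) = 4)
d(M) = 4 - 5*M (d(M) = M*(-5) + 4 = -5*M + 4 = 4 - 5*M)
761 - d(69) = 761 - (4 - 5*69) = 761 - (4 - 345) = 761 - 1*(-341) = 761 + 341 = 1102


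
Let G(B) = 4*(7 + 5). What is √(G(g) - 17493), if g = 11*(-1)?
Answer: I*√17445 ≈ 132.08*I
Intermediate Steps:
g = -11
G(B) = 48 (G(B) = 4*12 = 48)
√(G(g) - 17493) = √(48 - 17493) = √(-17445) = I*√17445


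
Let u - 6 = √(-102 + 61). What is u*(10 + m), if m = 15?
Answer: 150 + 25*I*√41 ≈ 150.0 + 160.08*I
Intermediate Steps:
u = 6 + I*√41 (u = 6 + √(-102 + 61) = 6 + √(-41) = 6 + I*√41 ≈ 6.0 + 6.4031*I)
u*(10 + m) = (6 + I*√41)*(10 + 15) = (6 + I*√41)*25 = 150 + 25*I*√41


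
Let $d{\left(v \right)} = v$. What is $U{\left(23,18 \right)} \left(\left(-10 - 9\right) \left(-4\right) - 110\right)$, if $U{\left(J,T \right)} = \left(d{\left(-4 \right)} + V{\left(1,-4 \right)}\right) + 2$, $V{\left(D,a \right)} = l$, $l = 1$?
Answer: $34$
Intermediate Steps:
$V{\left(D,a \right)} = 1$
$U{\left(J,T \right)} = -1$ ($U{\left(J,T \right)} = \left(-4 + 1\right) + 2 = -3 + 2 = -1$)
$U{\left(23,18 \right)} \left(\left(-10 - 9\right) \left(-4\right) - 110\right) = - (\left(-10 - 9\right) \left(-4\right) - 110) = - (\left(-19\right) \left(-4\right) - 110) = - (76 - 110) = \left(-1\right) \left(-34\right) = 34$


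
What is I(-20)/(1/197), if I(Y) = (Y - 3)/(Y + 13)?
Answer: 4531/7 ≈ 647.29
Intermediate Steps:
I(Y) = (-3 + Y)/(13 + Y)
I(-20)/(1/197) = ((-3 - 20)/(13 - 20))/(1/197) = (-23/(-7))/(1/197) = -1/7*(-23)*197 = (23/7)*197 = 4531/7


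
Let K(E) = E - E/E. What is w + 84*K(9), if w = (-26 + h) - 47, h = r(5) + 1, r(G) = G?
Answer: 605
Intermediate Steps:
h = 6 (h = 5 + 1 = 6)
K(E) = -1 + E (K(E) = E - 1*1 = E - 1 = -1 + E)
w = -67 (w = (-26 + 6) - 47 = -20 - 47 = -67)
w + 84*K(9) = -67 + 84*(-1 + 9) = -67 + 84*8 = -67 + 672 = 605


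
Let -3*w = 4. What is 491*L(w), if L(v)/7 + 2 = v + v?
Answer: -48118/3 ≈ -16039.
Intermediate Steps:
w = -4/3 (w = -⅓*4 = -4/3 ≈ -1.3333)
L(v) = -14 + 14*v (L(v) = -14 + 7*(v + v) = -14 + 7*(2*v) = -14 + 14*v)
491*L(w) = 491*(-14 + 14*(-4/3)) = 491*(-14 - 56/3) = 491*(-98/3) = -48118/3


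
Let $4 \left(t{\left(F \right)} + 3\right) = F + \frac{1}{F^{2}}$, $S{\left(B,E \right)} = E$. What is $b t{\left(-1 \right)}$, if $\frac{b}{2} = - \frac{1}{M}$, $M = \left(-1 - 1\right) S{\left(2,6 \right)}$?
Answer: $- \frac{1}{2} \approx -0.5$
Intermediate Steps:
$M = -12$ ($M = \left(-1 - 1\right) 6 = \left(-2\right) 6 = -12$)
$b = \frac{1}{6}$ ($b = 2 \left(- \frac{1}{-12}\right) = 2 \left(\left(-1\right) \left(- \frac{1}{12}\right)\right) = 2 \cdot \frac{1}{12} = \frac{1}{6} \approx 0.16667$)
$t{\left(F \right)} = -3 + \frac{F}{4} + \frac{1}{4 F^{2}}$ ($t{\left(F \right)} = -3 + \frac{F + \frac{1}{F^{2}}}{4} = -3 + \left(\frac{F}{4} + \frac{1}{4 F^{2}}\right) = -3 + \frac{F}{4} + \frac{1}{4 F^{2}}$)
$b t{\left(-1 \right)} = \frac{-3 + \frac{1}{4} \left(-1\right) + \frac{1}{4 \cdot 1}}{6} = \frac{-3 - \frac{1}{4} + \frac{1}{4} \cdot 1}{6} = \frac{-3 - \frac{1}{4} + \frac{1}{4}}{6} = \frac{1}{6} \left(-3\right) = - \frac{1}{2}$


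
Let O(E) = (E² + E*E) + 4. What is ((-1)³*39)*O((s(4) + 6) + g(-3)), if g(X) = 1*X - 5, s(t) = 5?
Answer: -858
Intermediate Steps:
g(X) = -5 + X (g(X) = X - 5 = -5 + X)
O(E) = 4 + 2*E² (O(E) = (E² + E²) + 4 = 2*E² + 4 = 4 + 2*E²)
((-1)³*39)*O((s(4) + 6) + g(-3)) = ((-1)³*39)*(4 + 2*((5 + 6) + (-5 - 3))²) = (-1*39)*(4 + 2*(11 - 8)²) = -39*(4 + 2*3²) = -39*(4 + 2*9) = -39*(4 + 18) = -39*22 = -858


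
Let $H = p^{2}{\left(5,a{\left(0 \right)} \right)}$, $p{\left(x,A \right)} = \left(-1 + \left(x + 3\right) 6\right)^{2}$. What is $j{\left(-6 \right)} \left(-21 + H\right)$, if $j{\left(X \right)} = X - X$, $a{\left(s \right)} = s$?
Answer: $0$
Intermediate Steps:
$p{\left(x,A \right)} = \left(17 + 6 x\right)^{2}$ ($p{\left(x,A \right)} = \left(-1 + \left(3 + x\right) 6\right)^{2} = \left(-1 + \left(18 + 6 x\right)\right)^{2} = \left(17 + 6 x\right)^{2}$)
$j{\left(X \right)} = 0$
$H = 4879681$ ($H = \left(\left(17 + 6 \cdot 5\right)^{2}\right)^{2} = \left(\left(17 + 30\right)^{2}\right)^{2} = \left(47^{2}\right)^{2} = 2209^{2} = 4879681$)
$j{\left(-6 \right)} \left(-21 + H\right) = 0 \left(-21 + 4879681\right) = 0 \cdot 4879660 = 0$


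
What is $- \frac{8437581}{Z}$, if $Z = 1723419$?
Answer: $- \frac{937509}{191491} \approx -4.8958$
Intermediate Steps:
$- \frac{8437581}{Z} = - \frac{8437581}{1723419} = \left(-8437581\right) \frac{1}{1723419} = - \frac{937509}{191491}$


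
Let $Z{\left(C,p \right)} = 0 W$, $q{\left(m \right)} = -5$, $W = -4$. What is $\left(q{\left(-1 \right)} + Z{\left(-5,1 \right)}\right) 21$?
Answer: $-105$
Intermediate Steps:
$Z{\left(C,p \right)} = 0$ ($Z{\left(C,p \right)} = 0 \left(-4\right) = 0$)
$\left(q{\left(-1 \right)} + Z{\left(-5,1 \right)}\right) 21 = \left(-5 + 0\right) 21 = \left(-5\right) 21 = -105$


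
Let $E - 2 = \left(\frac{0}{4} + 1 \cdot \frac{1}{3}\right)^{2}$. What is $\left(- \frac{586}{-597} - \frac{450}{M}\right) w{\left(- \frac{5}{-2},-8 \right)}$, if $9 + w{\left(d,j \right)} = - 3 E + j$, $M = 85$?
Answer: $\frac{3063760}{30447} \approx 100.63$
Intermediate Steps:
$E = \frac{19}{9}$ ($E = 2 + \left(\frac{0}{4} + 1 \cdot \frac{1}{3}\right)^{2} = 2 + \left(0 \cdot \frac{1}{4} + 1 \cdot \frac{1}{3}\right)^{2} = 2 + \left(0 + \frac{1}{3}\right)^{2} = 2 + \left(\frac{1}{3}\right)^{2} = 2 + \frac{1}{9} = \frac{19}{9} \approx 2.1111$)
$w{\left(d,j \right)} = - \frac{46}{3} + j$ ($w{\left(d,j \right)} = -9 + \left(\left(-3\right) \frac{19}{9} + j\right) = -9 + \left(- \frac{19}{3} + j\right) = - \frac{46}{3} + j$)
$\left(- \frac{586}{-597} - \frac{450}{M}\right) w{\left(- \frac{5}{-2},-8 \right)} = \left(- \frac{586}{-597} - \frac{450}{85}\right) \left(- \frac{46}{3} - 8\right) = \left(\left(-586\right) \left(- \frac{1}{597}\right) - \frac{90}{17}\right) \left(- \frac{70}{3}\right) = \left(\frac{586}{597} - \frac{90}{17}\right) \left(- \frac{70}{3}\right) = \left(- \frac{43768}{10149}\right) \left(- \frac{70}{3}\right) = \frac{3063760}{30447}$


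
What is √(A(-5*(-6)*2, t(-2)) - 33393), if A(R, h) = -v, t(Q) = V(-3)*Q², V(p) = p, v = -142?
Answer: I*√33251 ≈ 182.35*I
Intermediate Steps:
t(Q) = -3*Q²
A(R, h) = 142 (A(R, h) = -1*(-142) = 142)
√(A(-5*(-6)*2, t(-2)) - 33393) = √(142 - 33393) = √(-33251) = I*√33251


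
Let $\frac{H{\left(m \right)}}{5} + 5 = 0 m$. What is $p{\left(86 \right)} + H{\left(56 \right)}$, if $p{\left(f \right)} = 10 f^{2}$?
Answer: $73935$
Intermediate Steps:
$H{\left(m \right)} = -25$ ($H{\left(m \right)} = -25 + 5 \cdot 0 m = -25 + 5 \cdot 0 = -25 + 0 = -25$)
$p{\left(86 \right)} + H{\left(56 \right)} = 10 \cdot 86^{2} - 25 = 10 \cdot 7396 - 25 = 73960 - 25 = 73935$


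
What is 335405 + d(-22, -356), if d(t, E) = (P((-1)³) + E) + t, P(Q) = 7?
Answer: 335034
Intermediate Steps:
d(t, E) = 7 + E + t (d(t, E) = (7 + E) + t = 7 + E + t)
335405 + d(-22, -356) = 335405 + (7 - 356 - 22) = 335405 - 371 = 335034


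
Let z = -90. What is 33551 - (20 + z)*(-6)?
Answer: 33131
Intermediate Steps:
33551 - (20 + z)*(-6) = 33551 - (20 - 90)*(-6) = 33551 - (-70)*(-6) = 33551 - 1*420 = 33551 - 420 = 33131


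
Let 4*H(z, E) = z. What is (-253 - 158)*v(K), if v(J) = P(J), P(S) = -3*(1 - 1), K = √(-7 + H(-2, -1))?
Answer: 0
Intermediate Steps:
H(z, E) = z/4
K = I*√30/2 (K = √(-7 + (¼)*(-2)) = √(-7 - ½) = √(-15/2) = I*√30/2 ≈ 2.7386*I)
P(S) = 0 (P(S) = -3*0 = 0)
v(J) = 0
(-253 - 158)*v(K) = (-253 - 158)*0 = -411*0 = 0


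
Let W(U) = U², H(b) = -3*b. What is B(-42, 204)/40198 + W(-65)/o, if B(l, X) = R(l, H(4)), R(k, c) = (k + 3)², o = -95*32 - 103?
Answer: -165056047/126342314 ≈ -1.3064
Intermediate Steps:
o = -3143 (o = -3040 - 103 = -3143)
R(k, c) = (3 + k)²
B(l, X) = (3 + l)²
B(-42, 204)/40198 + W(-65)/o = (3 - 42)²/40198 + (-65)²/(-3143) = (-39)²*(1/40198) + 4225*(-1/3143) = 1521*(1/40198) - 4225/3143 = 1521/40198 - 4225/3143 = -165056047/126342314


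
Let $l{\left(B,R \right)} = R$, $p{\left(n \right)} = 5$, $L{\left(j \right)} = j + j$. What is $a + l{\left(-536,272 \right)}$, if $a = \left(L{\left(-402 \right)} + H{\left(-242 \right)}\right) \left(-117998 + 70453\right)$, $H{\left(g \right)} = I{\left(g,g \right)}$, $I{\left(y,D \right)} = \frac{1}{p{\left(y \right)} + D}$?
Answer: $\frac{9059716669}{237} \approx 3.8227 \cdot 10^{7}$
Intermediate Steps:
$L{\left(j \right)} = 2 j$
$I{\left(y,D \right)} = \frac{1}{5 + D}$
$H{\left(g \right)} = \frac{1}{5 + g}$
$a = \frac{9059652205}{237}$ ($a = \left(2 \left(-402\right) + \frac{1}{5 - 242}\right) \left(-117998 + 70453\right) = \left(-804 + \frac{1}{-237}\right) \left(-47545\right) = \left(-804 - \frac{1}{237}\right) \left(-47545\right) = \left(- \frac{190549}{237}\right) \left(-47545\right) = \frac{9059652205}{237} \approx 3.8226 \cdot 10^{7}$)
$a + l{\left(-536,272 \right)} = \frac{9059652205}{237} + 272 = \frac{9059716669}{237}$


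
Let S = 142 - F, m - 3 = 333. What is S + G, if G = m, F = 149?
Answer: 329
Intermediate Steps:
m = 336 (m = 3 + 333 = 336)
G = 336
S = -7 (S = 142 - 1*149 = 142 - 149 = -7)
S + G = -7 + 336 = 329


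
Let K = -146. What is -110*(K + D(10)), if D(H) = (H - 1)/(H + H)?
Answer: 32021/2 ≈ 16011.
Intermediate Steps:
D(H) = (-1 + H)/(2*H) (D(H) = (-1 + H)/((2*H)) = (-1 + H)*(1/(2*H)) = (-1 + H)/(2*H))
-110*(K + D(10)) = -110*(-146 + (1/2)*(-1 + 10)/10) = -110*(-146 + (1/2)*(1/10)*9) = -110*(-146 + 9/20) = -110*(-2911/20) = 32021/2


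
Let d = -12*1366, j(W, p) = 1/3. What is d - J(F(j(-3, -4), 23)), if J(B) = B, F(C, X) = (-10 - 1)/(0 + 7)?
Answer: -114733/7 ≈ -16390.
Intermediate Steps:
j(W, p) = ⅓
F(C, X) = -11/7
d = -16392
d - J(F(j(-3, -4), 23)) = -16392 - 1*(-11/7) = -16392 + 11/7 = -114733/7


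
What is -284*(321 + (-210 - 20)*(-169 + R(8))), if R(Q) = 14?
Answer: -10215764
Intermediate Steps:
-284*(321 + (-210 - 20)*(-169 + R(8))) = -284*(321 + (-210 - 20)*(-169 + 14)) = -284*(321 - 230*(-155)) = -284*(321 + 35650) = -284*35971 = -10215764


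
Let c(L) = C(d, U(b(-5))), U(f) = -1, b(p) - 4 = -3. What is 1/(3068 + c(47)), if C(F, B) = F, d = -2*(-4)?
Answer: 1/3076 ≈ 0.00032510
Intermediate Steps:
b(p) = 1 (b(p) = 4 - 3 = 1)
d = 8
c(L) = 8
1/(3068 + c(47)) = 1/(3068 + 8) = 1/3076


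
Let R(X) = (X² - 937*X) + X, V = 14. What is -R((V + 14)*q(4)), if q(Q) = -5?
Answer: -150640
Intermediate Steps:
R(X) = X² - 936*X
-R((V + 14)*q(4)) = -(14 + 14)*(-5)*(-936 + (14 + 14)*(-5)) = -28*(-5)*(-936 + 28*(-5)) = -(-140)*(-936 - 140) = -(-140)*(-1076) = -1*150640 = -150640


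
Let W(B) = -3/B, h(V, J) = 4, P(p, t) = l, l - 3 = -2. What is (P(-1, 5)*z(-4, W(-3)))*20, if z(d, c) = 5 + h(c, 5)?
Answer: 180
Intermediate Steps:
l = 1 (l = 3 - 2 = 1)
P(p, t) = 1
z(d, c) = 9 (z(d, c) = 5 + 4 = 9)
(P(-1, 5)*z(-4, W(-3)))*20 = (1*9)*20 = 9*20 = 180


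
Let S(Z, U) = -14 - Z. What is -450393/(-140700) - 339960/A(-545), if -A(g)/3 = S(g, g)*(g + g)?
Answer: 8157961349/2714525100 ≈ 3.0053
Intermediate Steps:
A(g) = -6*g*(-14 - g) (A(g) = -3*(-14 - g)*(g + g) = -3*(-14 - g)*2*g = -6*g*(-14 - g))
-450393/(-140700) - 339960/A(-545) = -450393/(-140700) - 339960*(-1/(3270*(14 - 545))) = -450393*(-1/140700) - 339960/(6*(-545)*(-531)) = 150131/46900 - 339960/1736370 = 150131/46900 - 339960*1/1736370 = 150131/46900 - 11332/57879 = 8157961349/2714525100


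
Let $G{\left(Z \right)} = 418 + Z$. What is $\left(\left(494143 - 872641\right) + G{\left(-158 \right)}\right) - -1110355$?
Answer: $732117$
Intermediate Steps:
$\left(\left(494143 - 872641\right) + G{\left(-158 \right)}\right) - -1110355 = \left(\left(494143 - 872641\right) + \left(418 - 158\right)\right) - -1110355 = \left(-378498 + 260\right) + 1110355 = -378238 + 1110355 = 732117$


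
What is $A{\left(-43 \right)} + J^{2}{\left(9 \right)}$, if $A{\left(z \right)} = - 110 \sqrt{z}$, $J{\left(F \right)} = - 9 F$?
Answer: $6561 - 110 i \sqrt{43} \approx 6561.0 - 721.32 i$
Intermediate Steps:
$A{\left(-43 \right)} + J^{2}{\left(9 \right)} = - 110 \sqrt{-43} + \left(\left(-9\right) 9\right)^{2} = - 110 i \sqrt{43} + \left(-81\right)^{2} = - 110 i \sqrt{43} + 6561 = 6561 - 110 i \sqrt{43}$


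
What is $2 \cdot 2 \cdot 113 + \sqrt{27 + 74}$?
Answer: $452 + \sqrt{101} \approx 462.05$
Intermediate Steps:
$2 \cdot 2 \cdot 113 + \sqrt{27 + 74} = 4 \cdot 113 + \sqrt{101} = 452 + \sqrt{101}$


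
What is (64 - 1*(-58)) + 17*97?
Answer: 1771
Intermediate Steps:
(64 - 1*(-58)) + 17*97 = (64 + 58) + 1649 = 122 + 1649 = 1771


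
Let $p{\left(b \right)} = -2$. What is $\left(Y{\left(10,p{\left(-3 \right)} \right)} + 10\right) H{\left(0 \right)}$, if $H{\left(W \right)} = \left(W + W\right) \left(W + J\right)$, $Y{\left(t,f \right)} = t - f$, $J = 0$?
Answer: $0$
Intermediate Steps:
$H{\left(W \right)} = 2 W^{2}$ ($H{\left(W \right)} = \left(W + W\right) \left(W + 0\right) = 2 W W = 2 W^{2}$)
$\left(Y{\left(10,p{\left(-3 \right)} \right)} + 10\right) H{\left(0 \right)} = \left(\left(10 - -2\right) + 10\right) 2 \cdot 0^{2} = \left(\left(10 + 2\right) + 10\right) 2 \cdot 0 = \left(12 + 10\right) 0 = 22 \cdot 0 = 0$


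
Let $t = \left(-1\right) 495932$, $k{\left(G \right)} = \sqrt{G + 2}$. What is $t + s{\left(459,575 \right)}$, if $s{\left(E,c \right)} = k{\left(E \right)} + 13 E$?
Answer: $-489965 + \sqrt{461} \approx -4.8994 \cdot 10^{5}$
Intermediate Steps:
$k{\left(G \right)} = \sqrt{2 + G}$
$s{\left(E,c \right)} = \sqrt{2 + E} + 13 E$
$t = -495932$
$t + s{\left(459,575 \right)} = -495932 + \left(\sqrt{2 + 459} + 13 \cdot 459\right) = -495932 + \left(\sqrt{461} + 5967\right) = -495932 + \left(5967 + \sqrt{461}\right) = -489965 + \sqrt{461}$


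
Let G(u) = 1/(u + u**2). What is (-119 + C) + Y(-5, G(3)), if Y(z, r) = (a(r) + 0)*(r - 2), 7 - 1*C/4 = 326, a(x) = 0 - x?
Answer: -200857/144 ≈ -1394.8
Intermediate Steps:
a(x) = -x
C = -1276 (C = 28 - 4*326 = 28 - 1304 = -1276)
Y(z, r) = -r*(-2 + r) (Y(z, r) = (-r + 0)*(r - 2) = (-r)*(-2 + r) = -r*(-2 + r))
(-119 + C) + Y(-5, G(3)) = (-119 - 1276) + (1/(3*(1 + 3)))*(2 - 1/(3*(1 + 3))) = -1395 + ((1/3)/4)*(2 - 1/(3*4)) = -1395 + ((1/3)*(1/4))*(2 - 1/(3*4)) = -1395 + (2 - 1*1/12)/12 = -1395 + (2 - 1/12)/12 = -1395 + (1/12)*(23/12) = -1395 + 23/144 = -200857/144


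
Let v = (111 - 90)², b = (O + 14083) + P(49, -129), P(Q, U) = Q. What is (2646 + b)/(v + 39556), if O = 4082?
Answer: 20860/39997 ≈ 0.52154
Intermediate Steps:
b = 18214 (b = (4082 + 14083) + 49 = 18165 + 49 = 18214)
v = 441 (v = 21² = 441)
(2646 + b)/(v + 39556) = (2646 + 18214)/(441 + 39556) = 20860/39997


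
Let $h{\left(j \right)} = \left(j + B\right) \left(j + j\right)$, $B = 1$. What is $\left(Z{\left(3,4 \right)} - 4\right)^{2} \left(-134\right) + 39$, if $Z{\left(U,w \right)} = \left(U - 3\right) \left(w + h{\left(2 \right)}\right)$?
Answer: $-2105$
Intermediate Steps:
$h{\left(j \right)} = 2 j \left(1 + j\right)$ ($h{\left(j \right)} = \left(j + 1\right) \left(j + j\right) = \left(1 + j\right) 2 j = 2 j \left(1 + j\right)$)
$Z{\left(U,w \right)} = \left(-3 + U\right) \left(12 + w\right)$ ($Z{\left(U,w \right)} = \left(U - 3\right) \left(w + 2 \cdot 2 \left(1 + 2\right)\right) = \left(-3 + U\right) \left(w + 2 \cdot 2 \cdot 3\right) = \left(-3 + U\right) \left(w + 12\right) = \left(-3 + U\right) \left(12 + w\right)$)
$\left(Z{\left(3,4 \right)} - 4\right)^{2} \left(-134\right) + 39 = \left(\left(-36 - 12 + 12 \cdot 3 + 3 \cdot 4\right) - 4\right)^{2} \left(-134\right) + 39 = \left(\left(-36 - 12 + 36 + 12\right) - 4\right)^{2} \left(-134\right) + 39 = \left(0 - 4\right)^{2} \left(-134\right) + 39 = \left(-4\right)^{2} \left(-134\right) + 39 = 16 \left(-134\right) + 39 = -2144 + 39 = -2105$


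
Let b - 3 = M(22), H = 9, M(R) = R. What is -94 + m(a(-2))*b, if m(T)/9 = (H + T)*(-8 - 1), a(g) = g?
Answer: -14269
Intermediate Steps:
b = 25 (b = 3 + 22 = 25)
m(T) = -729 - 81*T (m(T) = 9*((9 + T)*(-8 - 1)) = 9*((9 + T)*(-9)) = 9*(-81 - 9*T) = -729 - 81*T)
-94 + m(a(-2))*b = -94 + (-729 - 81*(-2))*25 = -94 + (-729 + 162)*25 = -94 - 567*25 = -94 - 14175 = -14269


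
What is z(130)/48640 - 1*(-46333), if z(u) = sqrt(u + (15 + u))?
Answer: 46333 + sqrt(11)/9728 ≈ 46333.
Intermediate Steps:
z(u) = sqrt(15 + 2*u)
z(130)/48640 - 1*(-46333) = sqrt(15 + 2*130)/48640 - 1*(-46333) = sqrt(15 + 260)*(1/48640) + 46333 = sqrt(275)*(1/48640) + 46333 = (5*sqrt(11))*(1/48640) + 46333 = sqrt(11)/9728 + 46333 = 46333 + sqrt(11)/9728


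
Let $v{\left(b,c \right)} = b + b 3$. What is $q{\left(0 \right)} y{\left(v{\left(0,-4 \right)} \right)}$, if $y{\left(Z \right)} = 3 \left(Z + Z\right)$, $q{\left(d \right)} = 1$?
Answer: $0$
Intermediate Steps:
$v{\left(b,c \right)} = 4 b$ ($v{\left(b,c \right)} = b + 3 b = 4 b$)
$y{\left(Z \right)} = 6 Z$ ($y{\left(Z \right)} = 3 \cdot 2 Z = 6 Z$)
$q{\left(0 \right)} y{\left(v{\left(0,-4 \right)} \right)} = 1 \cdot 6 \cdot 4 \cdot 0 = 1 \cdot 6 \cdot 0 = 1 \cdot 0 = 0$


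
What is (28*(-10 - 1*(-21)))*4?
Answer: 1232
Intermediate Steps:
(28*(-10 - 1*(-21)))*4 = (28*(-10 + 21))*4 = (28*11)*4 = 308*4 = 1232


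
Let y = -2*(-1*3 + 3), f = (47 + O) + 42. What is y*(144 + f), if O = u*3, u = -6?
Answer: 0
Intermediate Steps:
O = -18 (O = -6*3 = -18)
f = 71 (f = (47 - 18) + 42 = 29 + 42 = 71)
y = 0 (y = -2*(-3 + 3) = -2*0 = 0)
y*(144 + f) = 0*(144 + 71) = 0*215 = 0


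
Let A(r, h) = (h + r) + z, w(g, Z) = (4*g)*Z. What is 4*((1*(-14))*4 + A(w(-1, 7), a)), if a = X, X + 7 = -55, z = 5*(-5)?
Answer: -684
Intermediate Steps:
z = -25
w(g, Z) = 4*Z*g
X = -62 (X = -7 - 55 = -62)
a = -62
A(r, h) = -25 + h + r (A(r, h) = (h + r) - 25 = -25 + h + r)
4*((1*(-14))*4 + A(w(-1, 7), a)) = 4*((1*(-14))*4 + (-25 - 62 + 4*7*(-1))) = 4*(-14*4 + (-25 - 62 - 28)) = 4*(-56 - 115) = 4*(-171) = -684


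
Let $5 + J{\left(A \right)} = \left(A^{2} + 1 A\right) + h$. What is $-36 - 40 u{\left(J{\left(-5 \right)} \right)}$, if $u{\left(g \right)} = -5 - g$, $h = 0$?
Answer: $764$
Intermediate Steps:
$J{\left(A \right)} = -5 + A + A^{2}$ ($J{\left(A \right)} = -5 + \left(\left(A^{2} + 1 A\right) + 0\right) = -5 + \left(\left(A^{2} + A\right) + 0\right) = -5 + \left(\left(A + A^{2}\right) + 0\right) = -5 + \left(A + A^{2}\right) = -5 + A + A^{2}$)
$-36 - 40 u{\left(J{\left(-5 \right)} \right)} = -36 - 40 \left(-5 - \left(-5 - 5 + \left(-5\right)^{2}\right)\right) = -36 - 40 \left(-5 - \left(-5 - 5 + 25\right)\right) = -36 - 40 \left(-5 - 15\right) = -36 - -800 = -36 + 800 = 764$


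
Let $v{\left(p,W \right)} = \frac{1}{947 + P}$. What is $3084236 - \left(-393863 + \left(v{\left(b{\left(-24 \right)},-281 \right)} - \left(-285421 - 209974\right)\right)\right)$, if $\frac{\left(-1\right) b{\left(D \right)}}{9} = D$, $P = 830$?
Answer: $\frac{5300265007}{1777} \approx 2.9827 \cdot 10^{6}$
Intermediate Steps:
$b{\left(D \right)} = - 9 D$
$v{\left(p,W \right)} = \frac{1}{1777}$ ($v{\left(p,W \right)} = \frac{1}{947 + 830} = \frac{1}{1777}$)
$3084236 - \left(-393863 + \left(v{\left(b{\left(-24 \right)},-281 \right)} - \left(-285421 - 209974\right)\right)\right) = 3084236 - \left(-393863 + \left(\frac{1}{1777} - \left(-285421 - 209974\right)\right)\right) = 3084236 - \left(-393863 + \left(\frac{1}{1777} - -495395\right)\right) = 3084236 - \left(-393863 + \left(\frac{1}{1777} + 495395\right)\right) = 3084236 - \left(-393863 + \frac{880316916}{1777}\right) = 3084236 - \frac{180422365}{1777} = \frac{5300265007}{1777}$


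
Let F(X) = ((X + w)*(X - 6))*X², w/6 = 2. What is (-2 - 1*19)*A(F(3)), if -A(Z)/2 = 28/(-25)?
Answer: -1176/25 ≈ -47.040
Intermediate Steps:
w = 12 (w = 6*2 = 12)
F(X) = X²*(-6 + X)*(12 + X) (F(X) = ((X + 12)*(X - 6))*X² = ((12 + X)*(-6 + X))*X² = ((-6 + X)*(12 + X))*X² = X²*(-6 + X)*(12 + X))
A(Z) = 56/25 (A(Z) = -56/(-25) = -56*(-1)/25 = -2*(-28/25) = 56/25)
(-2 - 1*19)*A(F(3)) = (-2 - 1*19)*(56/25) = (-2 - 19)*(56/25) = -21*56/25 = -1176/25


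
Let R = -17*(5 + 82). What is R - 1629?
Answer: -3108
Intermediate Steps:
R = -1479 (R = -17*87 = -1479)
R - 1629 = -1479 - 1629 = -3108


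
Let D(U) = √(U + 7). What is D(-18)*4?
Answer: 4*I*√11 ≈ 13.266*I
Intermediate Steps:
D(U) = √(7 + U)
D(-18)*4 = √(7 - 18)*4 = √(-11)*4 = (I*√11)*4 = 4*I*√11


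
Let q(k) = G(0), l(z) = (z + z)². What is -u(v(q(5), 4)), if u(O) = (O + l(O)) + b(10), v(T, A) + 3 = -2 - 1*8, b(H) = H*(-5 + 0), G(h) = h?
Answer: -613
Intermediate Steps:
b(H) = -5*H (b(H) = H*(-5) = -5*H)
l(z) = 4*z² (l(z) = (2*z)² = 4*z²)
q(k) = 0
v(T, A) = -13 (v(T, A) = -3 + (-2 - 1*8) = -3 + (-2 - 8) = -3 - 10 = -13)
u(O) = -50 + O + 4*O² (u(O) = (O + 4*O²) - 5*10 = (O + 4*O²) - 50 = -50 + O + 4*O²)
-u(v(q(5), 4)) = -(-50 - 13 + 4*(-13)²) = -(-50 - 13 + 4*169) = -(-50 - 13 + 676) = -1*613 = -613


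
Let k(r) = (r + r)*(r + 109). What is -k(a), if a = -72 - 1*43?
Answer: -1380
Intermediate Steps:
a = -115 (a = -72 - 43 = -115)
k(r) = 2*r*(109 + r) (k(r) = (2*r)*(109 + r) = 2*r*(109 + r))
-k(a) = -2*(-115)*(109 - 115) = -2*(-115)*(-6) = -1*1380 = -1380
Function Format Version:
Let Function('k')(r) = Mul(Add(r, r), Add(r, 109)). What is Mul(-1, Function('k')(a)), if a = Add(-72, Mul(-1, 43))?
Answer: -1380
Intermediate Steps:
a = -115 (a = Add(-72, -43) = -115)
Function('k')(r) = Mul(2, r, Add(109, r)) (Function('k')(r) = Mul(Mul(2, r), Add(109, r)) = Mul(2, r, Add(109, r)))
Mul(-1, Function('k')(a)) = Mul(-1, Mul(2, -115, Add(109, -115))) = Mul(-1, Mul(2, -115, -6)) = Mul(-1, 1380) = -1380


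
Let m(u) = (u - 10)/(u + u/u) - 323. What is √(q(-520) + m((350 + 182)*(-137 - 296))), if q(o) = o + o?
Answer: I*√8030264856905/76785 ≈ 36.905*I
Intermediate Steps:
q(o) = 2*o
m(u) = -323 + (-10 + u)/(1 + u) (m(u) = (-10 + u)/(u + 1) - 323 = (-10 + u)/(1 + u) - 323 = -323 + (-10 + u)/(1 + u))
√(q(-520) + m((350 + 182)*(-137 - 296))) = √(2*(-520) + (-333 - 322*(350 + 182)*(-137 - 296))/(1 + (350 + 182)*(-137 - 296))) = √(-1040 + (-333 - 171304*(-433))/(1 + 532*(-433))) = √(-1040 + (-333 - 322*(-230356))/(1 - 230356)) = √(-1040 + (-333 + 74174632)/(-230355)) = √(-1040 - 1/230355*74174299) = √(-1040 - 74174299/230355) = √(-313743499/230355) = I*√8030264856905/76785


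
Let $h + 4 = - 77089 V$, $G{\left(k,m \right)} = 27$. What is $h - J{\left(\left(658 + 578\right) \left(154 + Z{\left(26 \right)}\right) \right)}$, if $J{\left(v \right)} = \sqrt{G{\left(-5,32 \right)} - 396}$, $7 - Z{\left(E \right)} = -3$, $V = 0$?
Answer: $-4 - 3 i \sqrt{41} \approx -4.0 - 19.209 i$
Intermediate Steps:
$Z{\left(E \right)} = 10$ ($Z{\left(E \right)} = 7 - -3 = 7 + 3 = 10$)
$h = -4$ ($h = -4 - 0 = -4 + 0 = -4$)
$J{\left(v \right)} = 3 i \sqrt{41}$ ($J{\left(v \right)} = \sqrt{27 - 396} = \sqrt{-369} = 3 i \sqrt{41}$)
$h - J{\left(\left(658 + 578\right) \left(154 + Z{\left(26 \right)}\right) \right)} = -4 - 3 i \sqrt{41}$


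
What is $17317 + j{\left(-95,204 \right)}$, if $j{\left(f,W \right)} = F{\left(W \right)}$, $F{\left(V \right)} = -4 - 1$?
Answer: $17312$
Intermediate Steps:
$F{\left(V \right)} = -5$ ($F{\left(V \right)} = -4 - 1 = -5$)
$j{\left(f,W \right)} = -5$
$17317 + j{\left(-95,204 \right)} = 17317 - 5 = 17312$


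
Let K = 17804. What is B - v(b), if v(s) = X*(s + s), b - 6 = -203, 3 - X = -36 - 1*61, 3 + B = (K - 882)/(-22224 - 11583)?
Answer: 1331877457/33807 ≈ 39397.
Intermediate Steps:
B = -118343/33807 (B = -3 + (17804 - 882)/(-22224 - 11583) = -3 + 16922/(-33807) = -3 + 16922*(-1/33807) = -3 - 16922/33807 = -118343/33807 ≈ -3.5005)
X = 100 (X = 3 - (-36 - 1*61) = 3 - (-36 - 61) = 3 - 1*(-97) = 3 + 97 = 100)
b = -197 (b = 6 - 203 = -197)
v(s) = 200*s (v(s) = 100*(s + s) = 100*(2*s) = 200*s)
B - v(b) = -118343/33807 - 200*(-197) = -118343/33807 - 1*(-39400) = -118343/33807 + 39400 = 1331877457/33807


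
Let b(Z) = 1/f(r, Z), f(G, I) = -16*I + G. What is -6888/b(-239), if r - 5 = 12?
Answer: -26456808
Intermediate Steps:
r = 17 (r = 5 + 12 = 17)
f(G, I) = G - 16*I
b(Z) = 1/(17 - 16*Z)
-6888/b(-239) = -6888/((-1/(-17 + 16*(-239)))) = -6888/((-1/(-17 - 3824))) = -6888/((-1/(-3841))) = -6888/((-1*(-1/3841))) = -6888/1/3841 = -6888*3841 = -26456808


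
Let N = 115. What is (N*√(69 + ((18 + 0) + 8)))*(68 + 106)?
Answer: 20010*√95 ≈ 1.9503e+5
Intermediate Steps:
(N*√(69 + ((18 + 0) + 8)))*(68 + 106) = (115*√(69 + ((18 + 0) + 8)))*(68 + 106) = (115*√(69 + (18 + 8)))*174 = (115*√(69 + 26))*174 = (115*√95)*174 = 20010*√95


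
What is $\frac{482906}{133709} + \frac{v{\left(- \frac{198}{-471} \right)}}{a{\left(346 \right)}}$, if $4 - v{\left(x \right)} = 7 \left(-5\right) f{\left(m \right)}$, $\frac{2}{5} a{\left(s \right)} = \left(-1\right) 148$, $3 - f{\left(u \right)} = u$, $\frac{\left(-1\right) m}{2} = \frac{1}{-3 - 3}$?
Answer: $\frac{248491316}{74208495} \approx 3.3486$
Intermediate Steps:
$m = \frac{1}{3}$ ($m = - \frac{2}{-3 - 3} = - \frac{2}{-6} = \left(-2\right) \left(- \frac{1}{6}\right) = \frac{1}{3} \approx 0.33333$)
$f{\left(u \right)} = 3 - u$
$a{\left(s \right)} = -370$ ($a{\left(s \right)} = \frac{5 \left(\left(-1\right) 148\right)}{2} = \frac{5}{2} \left(-148\right) = -370$)
$v{\left(x \right)} = \frac{292}{3}$ ($v{\left(x \right)} = 4 - 7 \left(-5\right) \left(3 - \frac{1}{3}\right) = 4 - - 35 \left(3 - \frac{1}{3}\right) = 4 - \left(-35\right) \frac{8}{3} = 4 - - \frac{280}{3} = 4 + \frac{280}{3} = \frac{292}{3}$)
$\frac{482906}{133709} + \frac{v{\left(- \frac{198}{-471} \right)}}{a{\left(346 \right)}} = \frac{482906}{133709} + \frac{292}{3 \left(-370\right)} = 482906 \cdot \frac{1}{133709} + \frac{292}{3} \left(- \frac{1}{370}\right) = \frac{482906}{133709} - \frac{146}{555} = \frac{248491316}{74208495}$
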